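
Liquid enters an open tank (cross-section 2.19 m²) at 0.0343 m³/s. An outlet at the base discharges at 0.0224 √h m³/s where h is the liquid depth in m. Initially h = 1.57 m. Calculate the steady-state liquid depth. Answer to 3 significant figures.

Accumulation of liquid (constant cross-section A): A dh/dt = Q_in − 0.0224 √h. At steady state dh/dt = 0:
Q_in = 0.0224 √h_ss ⇒ √h_ss = 0.0343/0.0224 = 1.5312.
h_ss = 1.5312² = 2.3447 m. (Since h₀ = 1.57 m < h_ss, the level will rise toward this value.)

2.34 m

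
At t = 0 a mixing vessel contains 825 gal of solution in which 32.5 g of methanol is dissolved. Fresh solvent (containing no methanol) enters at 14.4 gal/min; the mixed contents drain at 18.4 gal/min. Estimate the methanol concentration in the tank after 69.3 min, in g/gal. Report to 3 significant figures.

Total volume: dV/dt = Q_in − Q_out = -4.0000 gal/min, so V(t) = 825 − 4.0000 t and V(69.3) = 547.80 gal.
Species balance (pure solvent in): dm/dt = −Q_out · m/V(t).
dm/m = −Q_out dt/(V₀ − 4.0000 t); integrating gives ln(m/m₀) = −(Q_out/(Q_in−Q_out)) ln(V/V₀).
m = m₀ (V₀/V)^(Q_out/(Q_in−Q_out)) = 32.5 × (825/547.80)^(-4.6000) = 4.9415 g.
C = m/V = 4.9415/547.80 = 0.0090206 g/gal.

0.00902 g/gal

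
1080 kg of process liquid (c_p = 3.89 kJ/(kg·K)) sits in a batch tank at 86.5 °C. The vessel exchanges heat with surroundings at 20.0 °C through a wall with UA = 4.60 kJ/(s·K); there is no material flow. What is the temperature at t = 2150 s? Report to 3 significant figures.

26.3 °C

Lumped-capacitance energy balance: M c_p dT/dt = UA(T_amb − T).
dT/dt = (T_ss − T)/τ with T_ss = T_amb = 20.000 °C, τ = M c_p/UA = 1080·3.89/4.60 = 913.30 s.
This is linear first-order; T(t) = T_ss + (T₀ − T_ss) e^(−t/τ).
T(2150) = 20.000 + (66.500)·0.094980 = 26.316 °C.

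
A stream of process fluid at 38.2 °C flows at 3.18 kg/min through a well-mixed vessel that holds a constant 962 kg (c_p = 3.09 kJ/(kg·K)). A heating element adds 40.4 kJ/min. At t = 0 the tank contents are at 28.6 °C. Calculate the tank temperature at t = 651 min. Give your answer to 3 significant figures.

Energy balance: M c_p dT/dt = ṁ c_p (T_in − T) + 40.4.
τ = M/ṁ = 302.52 min; T_ss = T_in + Q̇/(ṁ c_p) = 38.2 + 40.4/(3.18·3.09) = 42.311 °C.
Integrating: T(t) = T_ss + (T₀ − T_ss) e^(−t/τ).
T(651) = 42.311 + (-13.711)·e^(−651/302.52) = 42.311 + (-13.711)·0.11626 = 40.717 °C.

40.7 °C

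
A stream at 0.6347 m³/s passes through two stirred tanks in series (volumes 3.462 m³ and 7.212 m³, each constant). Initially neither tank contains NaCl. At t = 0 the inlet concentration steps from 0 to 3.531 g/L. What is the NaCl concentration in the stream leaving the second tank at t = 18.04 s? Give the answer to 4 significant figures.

Species balance on tank i: dCᵢ/dt = (Cᵢ₋₁ − Cᵢ)/τᵢ with τᵢ = Vᵢ/Q.
τ₁ = 3.462/0.6347 = 5.45455 s; τ₂ = 7.212/0.6347 = 11.3628 s.
Tank 1: C₁ = C_in(1 − e^(−t/τ₁)). Tank 2 (τ₁ ≠ τ₂): C₂ = C_in[1 − (τ₁ e^(−t/τ₁) − τ₂ e^(−t/τ₂))/(τ₁ − τ₂)].
At t = 18.04: e^(−t/τ₁) = 0.0366137, e^(−t/τ₂) = 0.204409.
C₂ = 3.531·[1 − (5.45455·0.0366137 − 11.3628·0.204409)/(-5.90830)] = 3.531·0.640681 = 2.26225 g/L.

2.262 g/L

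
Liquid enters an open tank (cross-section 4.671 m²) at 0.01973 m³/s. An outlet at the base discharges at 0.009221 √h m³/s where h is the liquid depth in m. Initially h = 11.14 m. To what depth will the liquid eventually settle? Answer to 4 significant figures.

Mass balance (ρ constant): A dh/dt = Q_in − 0.009221 √h. At steady state dh/dt = 0:
Q_in = 0.009221 √h_ss ⇒ √h_ss = 0.01973/0.009221 = 2.13968.
h_ss = 2.13968² = 4.57824 m. (Since h₀ = 11.14 m > h_ss, the level will fall toward this value.)

4.578 m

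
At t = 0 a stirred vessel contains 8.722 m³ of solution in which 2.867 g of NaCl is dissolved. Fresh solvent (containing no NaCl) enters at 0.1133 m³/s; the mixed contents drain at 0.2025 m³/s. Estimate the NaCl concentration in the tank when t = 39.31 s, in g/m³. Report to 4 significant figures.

Total volume: dV/dt = Q_in − Q_out = -0.0892000 m³/s, so V(t) = 8.722 − 0.0892000 t and V(39.31) = 5.21555 m³.
Solute balance: dm/dt = 0 − Q_out C = −Q_out m/V(t).
dm/m = −Q_out dt/(V₀ − 0.0892000 t); integrating gives ln(m/m₀) = −(Q_out/(Q_in−Q_out)) ln(V/V₀).
m = m₀ (V₀/V)^(Q_out/(Q_in−Q_out)) = 2.867 × (8.722/5.21555)^(-2.27018) = 0.892195 g.
C = m/V = 0.892195/5.21555 = 0.171065 g/m³.

0.1711 g/m³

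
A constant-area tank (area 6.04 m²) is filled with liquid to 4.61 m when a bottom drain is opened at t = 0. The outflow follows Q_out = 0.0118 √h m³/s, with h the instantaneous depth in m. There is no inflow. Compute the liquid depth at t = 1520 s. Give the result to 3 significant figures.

0.439 m

Unsteady balance on liquid volume: A dh/dt = −0.0118 √h.
Separate and integrate: 2(√h − √h₀) = −(0.0118/A) t.
√h = √4.61 − 0.0118·1520/(2·6.04) = 2.1471 − 1.4848 = 0.66232.
h = 0.66232² = 0.43867 m.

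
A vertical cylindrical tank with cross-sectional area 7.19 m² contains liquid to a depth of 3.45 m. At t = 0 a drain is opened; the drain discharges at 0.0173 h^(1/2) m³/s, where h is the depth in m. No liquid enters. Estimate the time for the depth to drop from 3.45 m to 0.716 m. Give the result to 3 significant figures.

Accumulation of liquid (constant cross-section A): A dh/dt = −0.0173 √h.
Separate and integrate: 2(√h − √h₀) = −(0.0173/A) t.
t = 2A(√h₀ − √h)/0.0173 = 2·7.19·(√3.45 − √0.716)/0.0173
  = 14.380 × (1.8574 − 0.84617) / 0.0173 = 840.56 s.

841 s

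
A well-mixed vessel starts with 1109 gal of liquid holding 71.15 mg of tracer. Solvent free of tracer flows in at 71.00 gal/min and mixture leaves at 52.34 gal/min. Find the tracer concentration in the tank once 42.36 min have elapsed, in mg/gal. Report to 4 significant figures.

Let m(t) be the amount of tracer. Volume: V(t) = V₀ + (Q_in − Q_out) t = 1109 + 18.6600 t; V(42.36) = 1899.44 gal.
No tracer enters, so dm/dt = −Q_out · (m/V).
dm/m = −Q_out dt/(V₀ + 18.6600 t); integrating gives ln(m/m₀) = −(Q_out/(Q_in−Q_out)) ln(V/V₀).
m = m₀ (V₀/V)^(Q_out/(Q_in−Q_out)) = 71.15 × (1109/1899.44)^(2.80493) = 15.7283 mg.
C = m/V = 15.7283/1899.44 = 0.00828049 mg/gal.

0.008280 mg/gal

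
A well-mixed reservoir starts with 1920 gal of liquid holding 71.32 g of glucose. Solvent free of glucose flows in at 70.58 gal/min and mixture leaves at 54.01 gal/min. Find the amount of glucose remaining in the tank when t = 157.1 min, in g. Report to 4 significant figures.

4.367 g

Total volume: dV/dt = Q_in − Q_out = 16.5700 gal/min, so V(t) = 1920 + 16.5700 t and V(157.1) = 4523.15 gal.
No glucose enters, so dm/dt = −Q_out · (m/V).
dm/m = −Q_out dt/(V₀ + 16.5700 t); integrating gives ln(m/m₀) = −(Q_out/(Q_in−Q_out)) ln(V/V₀).
m = m₀ (V₀/V)^(Q_out/(Q_in−Q_out)) = 71.32 × (1920/4523.15)^(3.25951) = 4.36738 g.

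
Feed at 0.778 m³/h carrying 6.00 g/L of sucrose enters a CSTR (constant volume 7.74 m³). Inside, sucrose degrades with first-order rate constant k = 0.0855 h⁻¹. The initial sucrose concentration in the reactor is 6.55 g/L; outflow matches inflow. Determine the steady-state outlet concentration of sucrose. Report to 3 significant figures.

Accumulation = in − out − consumed: V dC/dt = Q C_in − Q C − k V C.
At steady state: 0 = Q C_in − (Q + kV) C_ss, so C_ss = Q C_in/(Q + kV).
C_ss = 0.778·6.00/(0.778 + 0.0855·7.74) = 4.6680/1.4398 = 3.2422 g/L.

3.24 g/L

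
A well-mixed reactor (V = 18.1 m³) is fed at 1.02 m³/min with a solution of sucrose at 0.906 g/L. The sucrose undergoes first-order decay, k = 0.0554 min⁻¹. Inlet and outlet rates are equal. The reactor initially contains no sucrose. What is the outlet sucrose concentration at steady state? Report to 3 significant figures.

0.457 g/L

Accumulation = in − out − consumed: V dC/dt = Q C_in − Q C − k V C.
Steady state (dC/dt = 0): C_ss = Q C_in/(Q + kV) = C_in/(1 + kV/Q).
C_ss = 1.02·0.906/(1.02 + 0.0554·18.1) = 0.92412/2.0227 = 0.45687 g/L.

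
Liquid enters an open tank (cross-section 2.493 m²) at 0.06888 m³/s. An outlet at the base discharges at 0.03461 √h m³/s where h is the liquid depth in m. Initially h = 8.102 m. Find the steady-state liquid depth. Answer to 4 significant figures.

A dh/dt = Q_in − 0.03461 √h. Steady state requires inflow = outflow:
Q_in = 0.03461 √h_ss ⇒ √h_ss = 0.06888/0.03461 = 1.99018.
h_ss = 1.99018² = 3.96080 m. (Since h₀ = 8.102 m > h_ss, the level will fall toward this value.)

3.961 m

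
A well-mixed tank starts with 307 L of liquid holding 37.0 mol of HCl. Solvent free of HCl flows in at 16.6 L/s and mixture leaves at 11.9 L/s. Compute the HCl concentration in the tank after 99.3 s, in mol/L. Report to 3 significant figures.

0.00460 mol/L

Let m(t) be the amount of HCl. Volume: V(t) = V₀ + (Q_in − Q_out) t = 307 + 4.7000 t; V(99.3) = 773.71 L.
No HCl enters, so dm/dt = −Q_out · (m/V).
Separate: dm/m = −Q_out dt/V(t) ⇒ ln(m/m₀) = −(Q_out/(Q_in−Q_out)) ln(V/V₀).
m = m₀ (V₀/V)^(Q_out/(Q_in−Q_out)) = 37.0 × (307/773.71)^(2.5319) = 3.5628 mol.
C = m/V = 3.5628/773.71 = 0.0046048 mol/L.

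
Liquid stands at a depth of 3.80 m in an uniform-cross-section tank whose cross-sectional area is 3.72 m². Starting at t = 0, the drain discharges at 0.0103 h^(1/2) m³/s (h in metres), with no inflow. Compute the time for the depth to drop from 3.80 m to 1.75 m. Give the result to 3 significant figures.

With no inflow, A dh/dt = −0.0103 √h.
Separate and integrate: 2(√h − √h₀) = −(0.0103/A) t.
t = 2A(√h₀ − √h)/0.0103 = 2·3.72·(√3.80 − √1.75)/0.0103
  = 7.4400 × (1.9494 − 1.3229) / 0.0103 = 452.53 s.

453 s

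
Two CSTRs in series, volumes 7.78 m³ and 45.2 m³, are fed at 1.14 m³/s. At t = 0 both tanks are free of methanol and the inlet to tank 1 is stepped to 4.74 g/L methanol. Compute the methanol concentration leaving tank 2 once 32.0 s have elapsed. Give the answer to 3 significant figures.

2.19 g/L

Time constants: τᵢ = Vᵢ/Q for each well-mixed tank.
τ₁ = 7.78/1.14 = 6.8246 s; τ₂ = 45.2/1.14 = 39.649 s.
Solving the cascade with C₁(0)=C₂(0)=0 gives C₂(t) = C_in[1 − (τ₁ e^(−t/τ₁) − τ₂ e^(−t/τ₂))/(τ₁ − τ₂)].
At t = 32.0: e^(−t/τ₁) = 0.0091964, e^(−t/τ₂) = 0.44616.
C₂ = 4.74·[1 − (6.8246·0.0091964 − 39.649·0.44616)/(-32.825)] = 4.74·0.46299 = 2.1946 g/L.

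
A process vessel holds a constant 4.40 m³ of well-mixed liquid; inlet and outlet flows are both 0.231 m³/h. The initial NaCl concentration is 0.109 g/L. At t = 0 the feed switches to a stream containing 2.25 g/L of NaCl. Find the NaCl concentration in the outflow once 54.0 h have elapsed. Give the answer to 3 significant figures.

Transient balance on the dissolved component: V dC/dt = Q(C_in − C).
Time constant τ = V/Q = 4.40/0.231 = 19.048 h.
Solution: C(t) = C_in + (C₀ − C_in) e^(−t/τ).
C(54.0) = 2.25 + (0.109 − 2.25)·e^(−54.0/19.048) = 2.25 + (-2.1410)·0.058719 = 2.1243 g/L.

2.12 g/L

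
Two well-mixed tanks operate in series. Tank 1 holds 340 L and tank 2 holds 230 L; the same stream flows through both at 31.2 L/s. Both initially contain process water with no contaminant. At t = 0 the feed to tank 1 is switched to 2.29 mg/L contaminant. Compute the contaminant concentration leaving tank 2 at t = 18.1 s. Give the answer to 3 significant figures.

Each tank obeys Vᵢ dCᵢ/dt = Q(Cᵢ₋₁ − Cᵢ), so τᵢ = Vᵢ/Q.
τ₁ = 340/31.2 = 10.897 s; τ₂ = 230/31.2 = 7.3718 s.
Solving the cascade with C₁(0)=C₂(0)=0 gives C₂(t) = C_in[1 − (τ₁ e^(−t/τ₁) − τ₂ e^(−t/τ₂))/(τ₁ − τ₂)].
At t = 18.1: e^(−t/τ₁) = 0.18996, e^(−t/τ₂) = 0.085837.
C₂ = 2.29·[1 − (10.897·0.18996 − 7.3718·0.085837)/(3.5256)] = 2.29·0.59233 = 1.3564 mg/L.

1.36 mg/L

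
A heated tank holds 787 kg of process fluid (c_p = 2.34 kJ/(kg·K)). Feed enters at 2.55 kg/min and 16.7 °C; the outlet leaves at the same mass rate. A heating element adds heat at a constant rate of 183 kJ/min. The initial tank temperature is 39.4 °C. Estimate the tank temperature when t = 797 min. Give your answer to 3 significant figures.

First-law balance (no shaft work): M c_p dT/dt = ṁ c_p (T_in − T) + 183.
τ = M/ṁ = 308.63 min; T_ss = T_in + Q̇/(ṁ c_p) = 16.7 + 183/(2.55·2.34) = 47.369 °C.
Integrating: T(t) = T_ss + (T₀ − T_ss) e^(−t/τ).
T(797) = 47.369 + (-7.9687)·e^(−797/308.63) = 47.369 + (-7.9687)·0.075592 = 46.766 °C.

46.8 °C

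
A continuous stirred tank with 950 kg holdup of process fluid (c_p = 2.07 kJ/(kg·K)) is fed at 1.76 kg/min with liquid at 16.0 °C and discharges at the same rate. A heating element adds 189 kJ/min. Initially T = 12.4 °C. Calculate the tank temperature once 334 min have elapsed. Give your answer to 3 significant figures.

38.0 °C

M c_p dT/dt = ṁ c_p (T_in − T) + Q̇.
τ = M/ṁ = 539.77 min; T_ss = T_in + Q̇/(ṁ c_p) = 16.0 + 189/(1.76·2.07) = 67.877 °C.
Solution: T(t) = T_ss + (T₀ − T_ss) e^(−t/τ).
T(334) = 67.877 + (-55.477)·e^(−334/539.77) = 67.877 + (-55.477)·0.53860 = 37.997 °C.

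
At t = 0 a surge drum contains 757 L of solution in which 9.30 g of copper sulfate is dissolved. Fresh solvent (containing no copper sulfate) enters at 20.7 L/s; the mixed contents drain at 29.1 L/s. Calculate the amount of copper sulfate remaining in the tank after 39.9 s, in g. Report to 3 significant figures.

1.23 g

Let m(t) be the amount of copper sulfate. Volume: V(t) = V₀ + (Q_in − Q_out) t = 757 − 8.4000 t; V(39.9) = 421.84 L.
No copper sulfate enters, so dm/dt = −Q_out · (m/V).
dm/m = −Q_out dt/(V₀ − 8.4000 t); integrating gives ln(m/m₀) = −(Q_out/(Q_in−Q_out)) ln(V/V₀).
m = m₀ (V₀/V)^(Q_out/(Q_in−Q_out)) = 9.30 × (757/421.84)^(-3.4643) = 1.2267 g.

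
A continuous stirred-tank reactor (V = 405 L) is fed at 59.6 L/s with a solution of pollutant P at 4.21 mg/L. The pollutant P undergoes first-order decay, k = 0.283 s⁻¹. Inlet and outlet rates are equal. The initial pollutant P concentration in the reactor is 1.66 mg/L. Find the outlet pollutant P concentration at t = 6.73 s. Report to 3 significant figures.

1.45 mg/L

Accumulation = in − out − consumed: V dC/dt = Q C_in − Q C − k V C.
dC/dt = (Q/V) C_in − (Q/V + k) C; effective rate a = Q/V + k = 0.14716 + 0.283 = 0.43016 s⁻¹.
C_ss = Q C_in/(Q + kV) = 1.4403 mg/L; C(t) = C_ss + (C₀ − C_ss) e^(−a t).
C(6.73) = 1.4403 + (0.21973)·e^(−0.43016·6.73) = 1.4403 + (0.21973)·0.055300 = 1.4524 mg/L.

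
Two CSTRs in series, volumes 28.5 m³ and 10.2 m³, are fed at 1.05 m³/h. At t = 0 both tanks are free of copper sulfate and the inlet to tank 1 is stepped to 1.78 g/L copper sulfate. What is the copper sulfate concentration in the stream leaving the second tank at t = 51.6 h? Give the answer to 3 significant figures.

1.37 g/L

Each tank obeys Vᵢ dCᵢ/dt = Q(Cᵢ₋₁ − Cᵢ), so τᵢ = Vᵢ/Q.
τ₁ = 28.5/1.05 = 27.143 h; τ₂ = 10.2/1.05 = 9.7143 h.
Solving the cascade with C₁(0)=C₂(0)=0 gives C₂(t) = C_in[1 − (τ₁ e^(−t/τ₁) − τ₂ e^(−t/τ₂))/(τ₁ − τ₂)].
At t = 51.6: e^(−t/τ₁) = 0.14941, e^(−t/τ₂) = 0.0049332.
C₂ = 1.78·[1 − (27.143·0.14941 − 9.7143·0.0049332)/(17.429)] = 1.78·0.77006 = 1.3707 g/L.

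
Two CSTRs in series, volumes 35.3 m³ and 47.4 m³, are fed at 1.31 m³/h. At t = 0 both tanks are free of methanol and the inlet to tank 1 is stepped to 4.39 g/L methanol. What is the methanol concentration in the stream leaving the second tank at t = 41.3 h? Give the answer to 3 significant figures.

1.66 g/L

Each tank obeys Vᵢ dCᵢ/dt = Q(Cᵢ₋₁ − Cᵢ), so τᵢ = Vᵢ/Q.
τ₁ = 35.3/1.31 = 26.947 h; τ₂ = 47.4/1.31 = 36.183 h.
Tank 1: C₁ = C_in(1 − e^(−t/τ₁)). Tank 2 (τ₁ ≠ τ₂): C₂ = C_in[1 − (τ₁ e^(−t/τ₁) − τ₂ e^(−t/τ₂))/(τ₁ − τ₂)].
At t = 41.3: e^(−t/τ₁) = 0.21596, e^(−t/τ₂) = 0.31937.
C₂ = 4.39·[1 − (26.947·0.21596 − 36.183·0.31937)/(-9.2366)] = 4.39·0.37896 = 1.6636 g/L.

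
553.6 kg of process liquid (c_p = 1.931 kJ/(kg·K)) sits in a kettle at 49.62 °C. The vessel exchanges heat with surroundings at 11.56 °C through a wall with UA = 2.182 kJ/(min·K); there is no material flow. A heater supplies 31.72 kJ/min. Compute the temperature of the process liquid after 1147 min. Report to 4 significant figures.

Heat balance on the well-mixed liquid: M c_p dT/dt = −UA(T − T_amb) + Q̇.
dT/dt = (T_ss − T)/τ with T_ss = T_amb + Q̇/UA = 11.56 + 31.72/2.182 = 26.0971 °C, τ = M c_p/UA = 553.6·1.931/2.182 = 489.918 min.
Integrating: T(t) = T_ss + (T₀ − T_ss) e^(−t/τ).
T(1147) = 26.0971 + (23.5229)·0.0962114 = 28.3603 °C.

28.36 °C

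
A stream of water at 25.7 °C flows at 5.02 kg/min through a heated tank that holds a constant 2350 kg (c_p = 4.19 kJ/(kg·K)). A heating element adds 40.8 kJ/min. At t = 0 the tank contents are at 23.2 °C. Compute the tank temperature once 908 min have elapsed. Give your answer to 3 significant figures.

Unsteady energy balance on the tank contents: M c_p dT/dt = ṁ c_p (T_in − T) + 40.8.
Rearrange: dT/dt = (T_ss − T)/τ with τ = M/ṁ = 468.13 min and T_ss = T_in + Q̇/(ṁ c_p) = 27.640 °C.
Solution: T(t) = T_ss + (T₀ − T_ss) e^(−t/τ).
T(908) = 27.640 + (-4.4397)·e^(−908/468.13) = 27.640 + (-4.4397)·0.14376 = 27.001 °C.

27.0 °C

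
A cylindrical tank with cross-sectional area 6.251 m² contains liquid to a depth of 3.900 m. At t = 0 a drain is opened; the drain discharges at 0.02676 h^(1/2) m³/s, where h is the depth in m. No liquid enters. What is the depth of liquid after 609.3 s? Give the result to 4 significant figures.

0.4498 m

With no inflow, A dh/dt = −0.02676 √h.
This is separable: 2 d(√h)/dt = −0.02676/A, so √h = √h₀ − (0.02676/(2A)) t.
√h = √3.900 − 0.02676·609.3/(2·6.251) = 1.97484 − 1.30418 = 0.670661.
h = 0.670661² = 0.449786 m.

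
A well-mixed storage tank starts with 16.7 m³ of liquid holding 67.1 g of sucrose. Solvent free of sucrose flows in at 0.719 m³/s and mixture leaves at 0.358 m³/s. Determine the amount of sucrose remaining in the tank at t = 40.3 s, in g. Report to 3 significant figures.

Let m(t) be the amount of sucrose. Volume: V(t) = V₀ + (Q_in − Q_out) t = 16.7 + 0.36100 t; V(40.3) = 31.248 m³.
Solute balance: dm/dt = 0 − Q_out C = −Q_out m/V(t).
dm/m = −Q_out dt/(V₀ + 0.36100 t); integrating gives ln(m/m₀) = −(Q_out/(Q_in−Q_out)) ln(V/V₀).
m = m₀ (V₀/V)^(Q_out/(Q_in−Q_out)) = 67.1 × (16.7/31.248)^(0.99169) = 36.047 g.

36.0 g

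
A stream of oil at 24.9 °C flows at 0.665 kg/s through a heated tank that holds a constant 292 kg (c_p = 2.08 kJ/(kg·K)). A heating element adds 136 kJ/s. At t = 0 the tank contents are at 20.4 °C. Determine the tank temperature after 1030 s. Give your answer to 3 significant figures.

Energy balance: M c_p dT/dt = ṁ c_p (T_in − T) + 136.
τ = M/ṁ = 439.10 s; T_ss = T_in + Q̇/(ṁ c_p) = 24.9 + 136/(0.665·2.08) = 123.22 °C.
This is linear first-order; T(t) = T_ss + (T₀ − T_ss) e^(−t/τ).
T(1030) = 123.22 + (-102.82)·e^(−1030/439.10) = 123.22 + (-102.82)·0.095778 = 113.37 °C.

113 °C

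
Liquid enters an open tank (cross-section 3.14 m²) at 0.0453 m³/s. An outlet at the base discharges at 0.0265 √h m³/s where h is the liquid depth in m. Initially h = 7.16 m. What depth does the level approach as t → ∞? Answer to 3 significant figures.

A dh/dt = Q_in − 0.0265 √h. Steady state requires inflow = outflow:
Q_in = 0.0265 √h_ss ⇒ √h_ss = 0.0453/0.0265 = 1.7094.
h_ss = 1.7094² = 2.9222 m. (Since h₀ = 7.16 m > h_ss, the level will fall toward this value.)

2.92 m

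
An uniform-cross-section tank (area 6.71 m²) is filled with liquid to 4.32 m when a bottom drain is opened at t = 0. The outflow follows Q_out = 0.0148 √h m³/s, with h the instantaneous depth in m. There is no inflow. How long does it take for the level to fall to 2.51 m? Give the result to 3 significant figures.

Unsteady balance on liquid volume: A dh/dt = −0.0148 √h.
∫ h^(−1/2) dh = −(0.0148/A) ∫ dt, giving 2√h = 2√h₀ − (0.0148/A) t.
t = 2A(√h₀ − √h)/0.0148 = 2·6.71·(√4.32 − √2.51)/0.0148
  = 13.420 × (2.0785 − 1.5843) / 0.0148 = 448.09 s.

448 s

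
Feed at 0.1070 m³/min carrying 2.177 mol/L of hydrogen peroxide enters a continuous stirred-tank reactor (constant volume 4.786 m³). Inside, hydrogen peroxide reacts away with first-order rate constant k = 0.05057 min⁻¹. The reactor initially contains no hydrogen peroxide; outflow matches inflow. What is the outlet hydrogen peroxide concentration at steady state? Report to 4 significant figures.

0.6674 mol/L

Species balance: V dC/dt = Q C_in − Q C − k V C.
At steady state: 0 = Q C_in − (Q + kV) C_ss, so C_ss = Q C_in/(Q + kV).
C_ss = 0.1070·2.177/(0.1070 + 0.05057·4.786) = 0.232939/0.349028 = 0.667393 mol/L.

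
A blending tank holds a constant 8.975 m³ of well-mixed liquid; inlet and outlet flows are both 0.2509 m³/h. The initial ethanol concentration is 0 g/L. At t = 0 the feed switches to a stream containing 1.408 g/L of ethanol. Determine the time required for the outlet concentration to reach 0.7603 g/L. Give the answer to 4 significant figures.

27.78 h

Species balance: V dC/dt = Q(C_in − C) ⇒ τ = V/Q = 35.7712 h.
C(t) = C_in + (C₀ − C_in) e^(−t/τ). Set C = 0.7603 and solve for t:
e^(−t/τ) = (C − C_in)/(C₀ − C_in) = (0.7603 − 1.408)/(0 − 1.408) = 0.460014
t = −τ ln(…) = 35.7712 × 0.776498 = 27.7763 h.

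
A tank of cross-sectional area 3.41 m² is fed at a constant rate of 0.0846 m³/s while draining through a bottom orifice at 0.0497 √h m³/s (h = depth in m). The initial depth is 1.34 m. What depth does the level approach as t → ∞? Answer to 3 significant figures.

2.90 m

A dh/dt = Q_in − 0.0497 √h. Steady state requires inflow = outflow:
Q_in = 0.0497 √h_ss ⇒ √h_ss = 0.0846/0.0497 = 1.7022.
h_ss = 1.7022² = 2.8975 m. (Since h₀ = 1.34 m < h_ss, the level will rise toward this value.)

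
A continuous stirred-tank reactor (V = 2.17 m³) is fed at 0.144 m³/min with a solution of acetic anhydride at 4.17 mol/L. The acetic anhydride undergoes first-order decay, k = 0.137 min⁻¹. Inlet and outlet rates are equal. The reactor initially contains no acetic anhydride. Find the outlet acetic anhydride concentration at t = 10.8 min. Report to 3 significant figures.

1.21 mol/L

V dC/dt = Q(C_in − C) − k V C.
dC/dt = (Q/V) C_in − (Q/V + k) C; effective rate a = Q/V + k = 0.066359 + 0.137 = 0.20336 min⁻¹.
C_ss = Q C_in/(Q + kV) = 1.3607 mol/L; C(t) = C_ss + (C₀ − C_ss) e^(−a t).
C(10.8) = 1.3607 + (-1.3607)·e^(−0.20336·10.8) = 1.3607 + (-1.3607)·0.11122 = 1.2094 mol/L.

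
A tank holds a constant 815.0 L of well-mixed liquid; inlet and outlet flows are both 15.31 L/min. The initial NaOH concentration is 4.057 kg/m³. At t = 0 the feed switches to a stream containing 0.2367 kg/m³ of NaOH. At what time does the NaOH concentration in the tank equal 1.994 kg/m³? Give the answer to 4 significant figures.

41.34 min

Species balance: V dC/dt = Q(C_in − C) ⇒ τ = V/Q = 53.2332 min.
C(t) = C_in + (C₀ − C_in) e^(−t/τ). Set C = 1.994 and solve for t:
e^(−t/τ) = (C − C_in)/(C₀ − C_in) = (1.994 − 0.2367)/(4.057 − 0.2367) = 0.459990
t = −τ ln(…) = 53.2332 × 0.776550 = 41.3382 min.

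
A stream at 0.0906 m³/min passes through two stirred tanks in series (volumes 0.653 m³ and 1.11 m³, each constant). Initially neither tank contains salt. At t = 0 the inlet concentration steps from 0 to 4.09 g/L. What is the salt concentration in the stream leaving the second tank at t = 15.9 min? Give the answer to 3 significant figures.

Each tank obeys Vᵢ dCᵢ/dt = Q(Cᵢ₋₁ − Cᵢ), so τᵢ = Vᵢ/Q.
τ₁ = 0.653/0.0906 = 7.2075 min; τ₂ = 1.11/0.0906 = 12.252 min.
Solving the cascade with C₁(0)=C₂(0)=0 gives C₂(t) = C_in[1 − (τ₁ e^(−t/τ₁) − τ₂ e^(−t/τ₂))/(τ₁ − τ₂)].
At t = 15.9: e^(−t/τ₁) = 0.11014, e^(−t/τ₂) = 0.27314.
C₂ = 4.09·[1 − (7.2075·0.11014 − 12.252·0.27314)/(-5.0442)] = 4.09·0.49396 = 2.0203 g/L.

2.02 g/L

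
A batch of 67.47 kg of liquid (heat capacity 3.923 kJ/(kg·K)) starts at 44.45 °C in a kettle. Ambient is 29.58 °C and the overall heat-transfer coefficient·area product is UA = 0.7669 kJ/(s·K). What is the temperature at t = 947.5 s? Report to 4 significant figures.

30.54 °C

Heat balance on the well-mixed liquid: M c_p dT/dt = −UA(T − T_amb).
dT/dt = (T_ss − T)/τ with T_ss = T_amb = 29.5800 °C, τ = M c_p/UA = 67.47·3.923/0.7669 = 345.136 s.
Solution: T(t) = T_ss + (T₀ − T_ss) e^(−t/τ).
T(947.5) = 29.5800 + (14.8700)·0.0642294 = 30.5351 °C.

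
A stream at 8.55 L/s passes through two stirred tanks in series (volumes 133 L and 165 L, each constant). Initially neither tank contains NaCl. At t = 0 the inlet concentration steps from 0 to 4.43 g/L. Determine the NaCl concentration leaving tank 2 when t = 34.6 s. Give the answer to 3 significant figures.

Each tank obeys Vᵢ dCᵢ/dt = Q(Cᵢ₋₁ − Cᵢ), so τᵢ = Vᵢ/Q.
τ₁ = 133/8.55 = 15.556 s; τ₂ = 165/8.55 = 19.298 s.
Tank 1: C₁ = C_in(1 − e^(−t/τ₁)). Tank 2 (τ₁ ≠ τ₂): C₂ = C_in[1 − (τ₁ e^(−t/τ₁) − τ₂ e^(−t/τ₂))/(τ₁ − τ₂)].
At t = 34.6: e^(−t/τ₁) = 0.10814, e^(−t/τ₂) = 0.16648.
C₂ = 4.43·[1 − (15.556·0.10814 − 19.298·0.16648)/(-3.7427)] = 4.43·0.59109 = 2.6185 g/L.

2.62 g/L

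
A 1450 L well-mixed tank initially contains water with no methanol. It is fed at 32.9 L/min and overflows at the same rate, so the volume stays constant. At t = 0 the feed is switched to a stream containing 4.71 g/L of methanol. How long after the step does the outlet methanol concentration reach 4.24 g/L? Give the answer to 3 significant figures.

Species balance: V dC/dt = Q(C_in − C) ⇒ τ = V/Q = 44.073 min.
C(t) = C_in + (C₀ − C_in) e^(−t/τ). Set C = 4.24 and solve for t:
e^(−t/τ) = (C − C_in)/(C₀ − C_in) = (4.24 − 4.71)/(0 − 4.71) = 0.099788
t = −τ ln(…) = 44.073 × 2.3047 = 101.58 min.

102 min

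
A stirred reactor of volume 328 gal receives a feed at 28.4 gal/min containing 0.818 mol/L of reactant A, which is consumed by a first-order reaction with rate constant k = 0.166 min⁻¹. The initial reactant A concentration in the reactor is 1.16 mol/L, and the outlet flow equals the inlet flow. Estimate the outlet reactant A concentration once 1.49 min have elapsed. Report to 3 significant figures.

0.884 mol/L

Species balance: V dC/dt = Q C_in − Q C − k V C.
dC/dt = (Q/V) C_in − (Q/V + k) C; effective rate a = Q/V + k = 0.086585 + 0.166 = 0.25259 min⁻¹.
C_ss = Q C_in/(Q + kV) = 0.28041 mol/L; C(t) = C_ss + (C₀ − C_ss) e^(−a t).
C(1.49) = 0.28041 + (0.87959)·e^(−0.25259·1.49) = 0.28041 + (0.87959)·0.68636 = 0.88413 mol/L.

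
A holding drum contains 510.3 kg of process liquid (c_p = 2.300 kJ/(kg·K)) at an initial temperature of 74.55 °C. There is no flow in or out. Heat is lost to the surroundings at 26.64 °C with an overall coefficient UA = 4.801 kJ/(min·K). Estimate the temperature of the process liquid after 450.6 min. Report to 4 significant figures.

Lumped-capacitance energy balance: M c_p dT/dt = UA(T_amb − T).
dT/dt = (T_ss − T)/τ with T_ss = T_amb = 26.6400 °C, τ = M c_p/UA = 510.3·2.300/4.801 = 244.468 min.
Solution: T(t) = T_ss + (T₀ − T_ss) e^(−t/τ).
T(450.6) = 26.6400 + (47.9100)·0.158312 = 34.2247 °C.

34.22 °C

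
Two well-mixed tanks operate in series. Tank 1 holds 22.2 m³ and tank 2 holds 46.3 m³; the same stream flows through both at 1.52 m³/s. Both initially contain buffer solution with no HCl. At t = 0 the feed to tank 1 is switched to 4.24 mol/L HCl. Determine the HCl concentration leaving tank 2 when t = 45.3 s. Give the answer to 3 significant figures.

2.57 mol/L

Each tank obeys Vᵢ dCᵢ/dt = Q(Cᵢ₋₁ − Cᵢ), so τᵢ = Vᵢ/Q.
τ₁ = 22.2/1.52 = 14.605 s; τ₂ = 46.3/1.52 = 30.461 s.
Solving the cascade with C₁(0)=C₂(0)=0 gives C₂(t) = C_in[1 − (τ₁ e^(−t/τ₁) − τ₂ e^(−t/τ₂))/(τ₁ − τ₂)].
At t = 45.3: e^(−t/τ₁) = 0.044976, e^(−t/τ₂) = 0.22601.
C₂ = 4.24·[1 − (14.605·0.044976 − 30.461·0.22601)/(-15.855)] = 4.24·0.60723 = 2.5746 mol/L.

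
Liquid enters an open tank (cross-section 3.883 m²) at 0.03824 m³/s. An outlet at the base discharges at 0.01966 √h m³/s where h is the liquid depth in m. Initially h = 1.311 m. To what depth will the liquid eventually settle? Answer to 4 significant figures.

3.783 m

Level balance: A dh/dt = 0.03824 − 0.01966 √h. Setting dh/dt = 0:
Q_in = 0.01966 √h_ss ⇒ √h_ss = 0.03824/0.01966 = 1.94507.
h_ss = 1.94507² = 3.78328 m. (Since h₀ = 1.311 m < h_ss, the level will rise toward this value.)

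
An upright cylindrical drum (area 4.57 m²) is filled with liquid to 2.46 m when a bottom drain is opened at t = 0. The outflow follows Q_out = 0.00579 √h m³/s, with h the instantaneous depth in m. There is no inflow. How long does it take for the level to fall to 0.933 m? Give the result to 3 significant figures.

951 s

With no inflow, A dh/dt = −0.00579 √h.
This is separable: 2 d(√h)/dt = −0.00579/A, so √h = √h₀ − (0.00579/(2A)) t.
t = 2A(√h₀ − √h)/0.00579 = 2·4.57·(√2.46 − √0.933)/0.00579
  = 9.1400 × (1.5684 − 0.96592) / 0.00579 = 951.13 s.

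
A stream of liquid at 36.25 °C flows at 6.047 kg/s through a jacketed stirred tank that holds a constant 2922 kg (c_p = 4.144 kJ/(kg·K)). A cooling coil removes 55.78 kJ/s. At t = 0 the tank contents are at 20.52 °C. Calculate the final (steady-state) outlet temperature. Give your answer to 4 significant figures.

34.02 °C

First-law balance (no shaft work): M c_p dT/dt = ṁ c_p (T_in − T) − 55.78.
At steady state dT/dt = 0 ⇒ T_ss = T_in − Q̇/(ṁ c_p) = 36.25 − 55.78/(6.047·4.144) = 34.0240 °C.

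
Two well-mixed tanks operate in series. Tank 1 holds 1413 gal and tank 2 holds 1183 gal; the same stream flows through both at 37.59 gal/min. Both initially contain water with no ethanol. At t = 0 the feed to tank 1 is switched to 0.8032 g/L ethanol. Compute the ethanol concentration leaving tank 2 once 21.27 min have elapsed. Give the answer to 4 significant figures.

Each tank obeys Vᵢ dCᵢ/dt = Q(Cᵢ₋₁ − Cᵢ), so τᵢ = Vᵢ/Q.
τ₁ = 1413/37.59 = 37.5898 min; τ₂ = 1183/37.59 = 31.4711 min.
Tank 1: C₁ = C_in(1 − e^(−t/τ₁)). Tank 2 (τ₁ ≠ τ₂): C₂ = C_in[1 − (τ₁ e^(−t/τ₁) − τ₂ e^(−t/τ₂))/(τ₁ − τ₂)].
At t = 21.27: e^(−t/τ₁) = 0.567880, e^(−t/τ₂) = 0.508720.
C₂ = 0.8032·[1 − (37.5898·0.567880 − 31.4711·0.508720)/(6.11865)] = 0.8032·0.127832 = 0.102675 g/L.

0.1027 g/L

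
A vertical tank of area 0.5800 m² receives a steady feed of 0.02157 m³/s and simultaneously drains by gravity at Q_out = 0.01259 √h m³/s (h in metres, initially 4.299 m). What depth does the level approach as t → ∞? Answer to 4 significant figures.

Level balance: A dh/dt = 0.02157 − 0.01259 √h. Setting dh/dt = 0:
Q_in = 0.01259 √h_ss ⇒ √h_ss = 0.02157/0.01259 = 1.71326.
h_ss = 1.71326² = 2.93528 m. (Since h₀ = 4.299 m > h_ss, the level will fall toward this value.)

2.935 m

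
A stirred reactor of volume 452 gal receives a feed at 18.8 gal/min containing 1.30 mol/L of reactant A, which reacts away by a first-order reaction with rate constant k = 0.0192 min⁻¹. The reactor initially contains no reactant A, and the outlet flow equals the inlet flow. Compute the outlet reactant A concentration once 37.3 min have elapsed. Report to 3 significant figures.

0.797 mol/L

Accumulation = in − out − consumed: V dC/dt = Q C_in − Q C − k V C.
This is linear with rate a = Q/V + k = 0.060793 min⁻¹.
C_ss = Q C_in/(Q + kV) = 0.88943 mol/L; C(t) = C_ss + (C₀ − C_ss) e^(−a t).
C(37.3) = 0.88943 + (-0.88943)·e^(−0.060793·37.3) = 0.88943 + (-0.88943)·0.10356 = 0.79731 mol/L.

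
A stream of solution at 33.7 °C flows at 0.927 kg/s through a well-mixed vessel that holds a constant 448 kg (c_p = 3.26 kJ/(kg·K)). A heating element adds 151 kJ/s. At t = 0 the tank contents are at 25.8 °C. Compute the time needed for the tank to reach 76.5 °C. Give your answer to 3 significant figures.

1010 s

M c_p dT/dt = ṁ c_p (T_in − T) + Q̇.
τ = M/ṁ = 483.28 s; T_ss = T_in + Q̇/(ṁ c_p) = 83.667 °C.
T(t) = T_ss + (T₀ − T_ss) e^(−t/τ). Set T = 76.5:
e^(−t/τ) = (76.5 − 83.667)/(25.8 − 83.667) = 0.12385
t = −483.28 · ln(0.12385) = 1009.4 s.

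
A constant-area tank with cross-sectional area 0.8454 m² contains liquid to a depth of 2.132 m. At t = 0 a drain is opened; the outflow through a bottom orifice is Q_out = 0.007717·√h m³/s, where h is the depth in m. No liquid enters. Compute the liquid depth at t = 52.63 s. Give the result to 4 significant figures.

With no inflow, A dh/dt = −0.007717 √h.
This is separable: 2 d(√h)/dt = −0.007717/A, so √h = √h₀ − (0.007717/(2A)) t.
√h = √2.132 − 0.007717·52.63/(2·0.8454) = 1.46014 − 0.240209 = 1.21993.
h = 1.21993² = 1.48822 m.

1.488 m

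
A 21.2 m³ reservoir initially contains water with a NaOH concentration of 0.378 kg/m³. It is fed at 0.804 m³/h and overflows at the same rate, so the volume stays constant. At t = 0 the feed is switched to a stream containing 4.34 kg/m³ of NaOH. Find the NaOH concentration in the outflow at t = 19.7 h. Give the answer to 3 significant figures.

2.46 kg/m³

Unsteady species balance (constant V, well mixed): V dC/dt = Q(C_in − C).
So dC/dt = (C_in − C)/τ with τ = V/Q = 21.2/0.804 = 26.368 h.
Solution: C(t) = C_in + (C₀ − C_in) e^(−t/τ).
C(19.7) = 4.34 + (0.378 − 4.34)·e^(−19.7/26.368) = 4.34 + (-3.9620)·0.47373 = 2.4631 kg/m³.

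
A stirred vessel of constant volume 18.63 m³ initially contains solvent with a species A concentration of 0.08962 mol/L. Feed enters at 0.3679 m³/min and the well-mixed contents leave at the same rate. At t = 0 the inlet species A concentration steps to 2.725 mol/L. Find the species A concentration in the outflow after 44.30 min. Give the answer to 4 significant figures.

Mass balance on the solute (V constant): V dC/dt = Q(C_in − C).
So dC/dt = (C_in − C)/τ with τ = V/Q = 18.63/0.3679 = 50.6388 min.
C approaches C_in exponentially: C(t) = C_in + (C₀ − C_in) e^(−t/τ).
C(44.30) = 2.725 + (0.08962 − 2.725)·e^(−44.30/50.6388) = 2.725 + (-2.63538)·0.416935 = 1.62622 mol/L.

1.626 mol/L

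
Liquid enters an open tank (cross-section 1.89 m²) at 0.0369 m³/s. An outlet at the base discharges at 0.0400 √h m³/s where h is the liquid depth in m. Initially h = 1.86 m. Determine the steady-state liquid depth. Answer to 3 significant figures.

Volume balance on the tank: A dh/dt = Q_in − 0.0400 √h. At steady state dh/dt = 0:
Q_in = 0.0400 √h_ss ⇒ √h_ss = 0.0369/0.0400 = 0.92250.
h_ss = 0.92250² = 0.85101 m. (Since h₀ = 1.86 m > h_ss, the level will fall toward this value.)

0.851 m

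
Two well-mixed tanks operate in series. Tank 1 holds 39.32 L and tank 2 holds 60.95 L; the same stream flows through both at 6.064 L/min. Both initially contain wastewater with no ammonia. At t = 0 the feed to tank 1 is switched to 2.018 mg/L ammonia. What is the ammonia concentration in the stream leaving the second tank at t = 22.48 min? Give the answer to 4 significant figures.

Species balance on tank i: dCᵢ/dt = (Cᵢ₋₁ − Cᵢ)/τᵢ with τᵢ = Vᵢ/Q.
τ₁ = 39.32/6.064 = 6.48417 min; τ₂ = 60.95/6.064 = 10.0511 min.
Solving the cascade with C₁(0)=C₂(0)=0 gives C₂(t) = C_in[1 − (τ₁ e^(−t/τ₁) − τ₂ e^(−t/τ₂))/(τ₁ − τ₂)].
At t = 22.48: e^(−t/τ₁) = 0.0312135, e^(−t/τ₂) = 0.106825.
C₂ = 2.018·[1 − (6.48417·0.0312135 − 10.0511·0.106825)/(-3.56695)] = 2.018·0.755726 = 1.52505 mg/L.

1.525 mg/L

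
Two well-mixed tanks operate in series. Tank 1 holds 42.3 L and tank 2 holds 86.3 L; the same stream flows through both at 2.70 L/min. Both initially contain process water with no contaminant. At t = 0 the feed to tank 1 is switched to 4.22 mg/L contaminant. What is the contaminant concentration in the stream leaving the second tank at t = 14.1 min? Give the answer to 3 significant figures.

0.545 mg/L

Time constants: τᵢ = Vᵢ/Q for each well-mixed tank.
τ₁ = 42.3/2.70 = 15.667 min; τ₂ = 86.3/2.70 = 31.963 min.
Solving the cascade with C₁(0)=C₂(0)=0 gives C₂(t) = C_in[1 − (τ₁ e^(−t/τ₁) − τ₂ e^(−t/τ₂))/(τ₁ − τ₂)].
At t = 14.1: e^(−t/τ₁) = 0.40657, e^(−t/τ₂) = 0.64331.
C₂ = 4.22·[1 − (15.667·0.40657 − 31.963·0.64331)/(-16.296)] = 4.22·0.12911 = 0.54482 mg/L.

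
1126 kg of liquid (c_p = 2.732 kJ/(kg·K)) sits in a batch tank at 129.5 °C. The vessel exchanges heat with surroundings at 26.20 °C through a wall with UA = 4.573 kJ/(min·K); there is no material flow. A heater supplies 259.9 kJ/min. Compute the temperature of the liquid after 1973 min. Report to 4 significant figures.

First-law balance (no shaft work): M c_p dT/dt = −UA(T − T_amb) + Q̇.
dT/dt = (T_ss − T)/τ with T_ss = T_amb + Q̇/UA = 26.20 + 259.9/4.573 = 83.0336 °C, τ = M c_p/UA = 1126·2.732/4.573 = 672.695 min.
T approaches T_ss exponentially: T(t) = T_ss + (T₀ − T_ss) e^(−t/τ).
T(1973) = 83.0336 + (46.4664)·0.0532381 = 85.5074 °C.

85.51 °C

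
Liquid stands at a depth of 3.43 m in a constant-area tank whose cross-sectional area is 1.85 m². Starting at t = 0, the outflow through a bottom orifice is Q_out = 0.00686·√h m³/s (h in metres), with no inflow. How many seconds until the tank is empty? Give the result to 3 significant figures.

999 s

Mass balance (ρ constant): A dh/dt = −0.00686 √h.
Separate and integrate: 2(√h − √h₀) = −(0.00686/A) t.
Tank is empty when √h = 0: t_empty = 2A√h₀/0.00686.
t_empty = 2·1.85·√3.43/0.00686 = 3.7000·1.8520/0.00686 = 998.91 s.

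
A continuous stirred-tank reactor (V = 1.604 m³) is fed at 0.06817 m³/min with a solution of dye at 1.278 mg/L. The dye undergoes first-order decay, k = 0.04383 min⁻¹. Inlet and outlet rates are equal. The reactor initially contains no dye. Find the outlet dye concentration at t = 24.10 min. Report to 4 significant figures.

V dC/dt = Q(C_in − C) − k V C.
This is linear with rate a = Q/V + k = 0.0863300 min⁻¹.
C_ss = Q C_in/(Q + kV) = 0.629156 mg/L; C(t) = C_ss + (C₀ − C_ss) e^(−a t).
C(24.10) = 0.629156 + (-0.629156)·e^(−0.0863300·24.10) = 0.629156 + (-0.629156)·0.124861 = 0.550598 mg/L.

0.5506 mg/L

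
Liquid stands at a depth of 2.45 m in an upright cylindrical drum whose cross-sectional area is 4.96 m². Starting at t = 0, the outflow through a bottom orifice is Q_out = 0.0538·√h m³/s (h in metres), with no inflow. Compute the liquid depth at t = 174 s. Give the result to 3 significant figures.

With no inflow, A dh/dt = −0.0538 √h.
∫ h^(−1/2) dh = −(0.0538/A) ∫ dt, giving 2√h = 2√h₀ − (0.0538/A) t.
√h = √2.45 − 0.0538·174/(2·4.96) = 1.5652 − 0.94367 = 0.62158.
h = 0.62158² = 0.38636 m.

0.386 m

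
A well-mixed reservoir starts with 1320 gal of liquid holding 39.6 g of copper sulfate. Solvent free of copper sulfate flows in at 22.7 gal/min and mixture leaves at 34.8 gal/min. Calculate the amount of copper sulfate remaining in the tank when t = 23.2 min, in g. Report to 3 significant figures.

Total volume: dV/dt = Q_in − Q_out = -12.100 gal/min, so V(t) = 1320 − 12.100 t and V(23.2) = 1039.3 gal.
No copper sulfate enters, so dm/dt = −Q_out · (m/V).
dm/m = −Q_out dt/(V₀ − 12.100 t); integrating gives ln(m/m₀) = −(Q_out/(Q_in−Q_out)) ln(V/V₀).
m = m₀ (V₀/V)^(Q_out/(Q_in−Q_out)) = 39.6 × (1320/1039.3)^(-2.8760) = 19.909 g.

19.9 g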